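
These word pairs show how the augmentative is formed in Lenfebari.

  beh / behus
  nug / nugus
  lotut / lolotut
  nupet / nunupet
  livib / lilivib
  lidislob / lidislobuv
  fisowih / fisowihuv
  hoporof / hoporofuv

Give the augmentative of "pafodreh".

livib and lidislob both end in -b yet inflect differently (lilivib, lidislobuv), so the final letter is not what conditions the rule; the number of vowels is.
"pafodreh" has 3 vowels. The stems with 3 vowels (lidislob → lidislobuv, fisowih → fisowihuv, hoporof → hoporofuv) add -uv.
The other patterns: stems with 1 vowel add -us; stems with 2 vowels repeat the first consonant+vowel as a prefix.
So pafodreh → pafodrehuv.

pafodrehuv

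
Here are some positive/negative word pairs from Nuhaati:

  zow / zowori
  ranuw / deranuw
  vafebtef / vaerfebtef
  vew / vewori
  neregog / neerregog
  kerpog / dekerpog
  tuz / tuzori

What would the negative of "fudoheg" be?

fuerdoheg

zow and ranuw both end in -w yet inflect differently (zowori, deranuw), so the final letter is not what conditions the rule; the number of vowels is.
"fudoheg" has 3 vowels. The stems with 3 vowels (vafebtef → vaerfebtef, neregog → neerregog) insert -er- after the first vowel.
So fudoheg → fuerdoheg.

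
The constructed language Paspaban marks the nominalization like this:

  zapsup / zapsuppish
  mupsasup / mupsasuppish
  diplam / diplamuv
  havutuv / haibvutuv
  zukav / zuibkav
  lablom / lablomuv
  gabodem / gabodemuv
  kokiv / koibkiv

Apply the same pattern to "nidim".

nidimuv

"nidim" ends in -m. The stems ending in -m (gabodem → gabodemuv, lablom → lablomuv, diplam → diplamuv) add -uv.
The other patterns: stems ending in -p double the final consonant and add -ish; stems ending in -v insert -ib- after the first vowel.
So nidim → nidimuv.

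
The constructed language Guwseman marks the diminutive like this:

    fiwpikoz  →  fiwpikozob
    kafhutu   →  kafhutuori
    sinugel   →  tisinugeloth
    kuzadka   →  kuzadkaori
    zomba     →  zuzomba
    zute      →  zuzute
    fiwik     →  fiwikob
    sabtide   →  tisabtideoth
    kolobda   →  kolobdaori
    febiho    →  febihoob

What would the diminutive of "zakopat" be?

"zakopat" begins with z-. The stems beginning with z- (zute → zuzute, zomba → zuzomba) add the prefix zu-.
So zakopat → zuzakopat.

zuzakopat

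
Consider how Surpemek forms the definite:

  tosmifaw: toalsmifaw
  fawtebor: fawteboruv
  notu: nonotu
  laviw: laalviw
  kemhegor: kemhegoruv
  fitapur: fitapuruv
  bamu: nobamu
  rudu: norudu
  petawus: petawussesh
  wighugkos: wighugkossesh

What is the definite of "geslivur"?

fitapur and rudu both have last vowel 'u' yet inflect differently (fitapuruv, norudu), so the last vowel is not what conditions the rule; the final letter is.
"geslivur" ends in -r. The stems ending in -r (fawtebor → fawteboruv, kemhegor → kemhegoruv, fitapur → fitapuruv) add -uv.
The other patterns: stems ending in -w insert -al- after the first vowel; stems ending in -u add the prefix no-; stems ending in -s double the final consonant and add -esh.
So geslivur → geslivuruv.

geslivuruv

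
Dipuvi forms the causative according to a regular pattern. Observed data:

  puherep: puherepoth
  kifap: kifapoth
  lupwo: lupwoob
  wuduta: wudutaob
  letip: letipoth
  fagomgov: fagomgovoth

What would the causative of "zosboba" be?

zosbobaob

wuduta and kifap both have last vowel 'a' yet inflect differently (wudutaob, kifapoth), so the last vowel is not what conditions the rule; whether the stem ends in a vowel or a consonant is.
"zosboba" ends in a vowel. The stems ending in a vowel (lupwo → lupwoob, wuduta → wudutaob) add -ob.
The other pattern: stems ending in a consonant add -oth.
So zosboba → zosbobaob.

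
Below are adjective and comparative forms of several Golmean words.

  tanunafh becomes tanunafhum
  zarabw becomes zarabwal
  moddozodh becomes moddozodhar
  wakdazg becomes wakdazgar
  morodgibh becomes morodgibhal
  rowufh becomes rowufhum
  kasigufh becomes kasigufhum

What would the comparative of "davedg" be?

tanunafh and morodgibh both end in -h yet inflect differently (tanunafhum, morodgibhal), so the final letter is not what conditions the rule; the second-to-last letter is.
"davedg" has second-to-last letter 'd'. The one such stem in the data (moddozodh → moddozodhar) adds -ar, so the same rule applies.
The other patterns: stems whose second-to-last letter is 'f' add -um; stems whose second-to-last letter is 'b' add -al.
So davedg → davedgar.

davedgar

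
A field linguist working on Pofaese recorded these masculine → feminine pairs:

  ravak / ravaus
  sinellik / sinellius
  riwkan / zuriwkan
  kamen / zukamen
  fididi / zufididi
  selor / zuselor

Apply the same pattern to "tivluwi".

ravak and riwkan both have last vowel 'a' yet inflect differently (ravaus, zuriwkan), so the last vowel is not what conditions the rule; the final letter is.
"tivluwi" ends in -i. The one such stem in the data (fididi → zufididi) adds the prefix zu-, so the same rule applies.
The other pattern: stems ending in -k drop the final letter and add -us.
So tivluwi → zutivluwi.

zutivluwi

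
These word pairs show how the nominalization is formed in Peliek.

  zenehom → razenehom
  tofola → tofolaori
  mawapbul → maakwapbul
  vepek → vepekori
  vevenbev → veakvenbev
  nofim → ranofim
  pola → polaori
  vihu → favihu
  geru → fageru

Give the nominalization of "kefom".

rakefom

vepek and vevenbev both have last vowel 'e' yet inflect differently (vepekori, veakvenbev), so the last vowel is not what conditions the rule; the final letter is.
"kefom" ends in -m. The stems ending in -m (zenehom → razenehom, nofim → ranofim) add the prefix ra-.
So kefom → rakefom.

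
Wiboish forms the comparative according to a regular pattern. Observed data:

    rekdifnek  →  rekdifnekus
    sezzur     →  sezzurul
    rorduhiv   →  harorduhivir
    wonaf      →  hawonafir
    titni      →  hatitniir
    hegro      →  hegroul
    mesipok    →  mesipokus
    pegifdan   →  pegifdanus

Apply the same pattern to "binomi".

habinomiir

hegro and mesipok both have last vowel 'o' yet inflect differently (hegroul, mesipokus), so the last vowel is not what conditions the rule; the final letter is.
"binomi" ends in -i. The one such stem in the data (titni → hatitniir) adds ha- … -ir around the stem, so the same rule applies.
The other patterns: stems ending in -o or -r add -ul; stems ending in -k or -n add -us.
So binomi → habinomiir.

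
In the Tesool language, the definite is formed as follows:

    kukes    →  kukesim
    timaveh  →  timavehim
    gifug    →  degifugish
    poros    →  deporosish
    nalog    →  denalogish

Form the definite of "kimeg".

kimegim

kukes and poros both end in -s yet inflect differently (kukesim, deporosish), so the final letter is not what conditions the rule; the last vowel is.
"kimeg" has last vowel 'e'. The stems whose last vowel is 'e' (kukes → kukesim, timaveh → timavehim) add -im.
The other pattern: stems whose last vowel is 'o' or 'u' add de- … -ish around the stem.
So kimeg → kimegim.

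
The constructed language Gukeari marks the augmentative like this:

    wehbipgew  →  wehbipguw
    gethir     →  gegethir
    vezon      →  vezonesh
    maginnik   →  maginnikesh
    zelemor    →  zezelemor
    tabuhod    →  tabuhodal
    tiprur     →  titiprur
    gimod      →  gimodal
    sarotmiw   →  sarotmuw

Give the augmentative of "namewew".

"namewew" ends in -w. The stems ending in -w (sarotmiw → sarotmuw, wehbipgew → wehbipguw) change the last vowel to 'u'.
So namewew → namewuw.

namewuw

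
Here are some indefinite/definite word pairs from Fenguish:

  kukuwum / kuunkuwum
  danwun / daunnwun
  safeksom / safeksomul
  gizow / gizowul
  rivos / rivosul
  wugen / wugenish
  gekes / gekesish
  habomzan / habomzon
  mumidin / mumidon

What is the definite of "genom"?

kukuwum and safeksom both end in -m yet inflect differently (kuunkuwum, safeksomul), so the final letter is not what conditions the rule; the last vowel is.
"genom" has last vowel 'o'. The stems whose last vowel is 'o' (safeksom → safeksomul, gizow → gizowul, rivos → rivosul) add -ul.
So genom → genomul.

genomul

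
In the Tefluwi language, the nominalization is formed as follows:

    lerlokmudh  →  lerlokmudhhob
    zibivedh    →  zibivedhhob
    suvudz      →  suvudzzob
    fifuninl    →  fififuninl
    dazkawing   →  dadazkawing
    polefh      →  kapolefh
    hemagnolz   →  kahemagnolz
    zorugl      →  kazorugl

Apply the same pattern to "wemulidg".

lerlokmudh and polefh both end in -h yet inflect differently (lerlokmudhhob, kapolefh), so the final letter is not what conditions the rule; the second-to-last letter is.
"wemulidg" has second-to-last letter 'd'. The stems whose second-to-last letter is 'd' (lerlokmudh → lerlokmudhhob, zibivedh → zibivedhhob, suvudz → suvudzzob) double the final consonant and add -ob.
So wemulidg → wemulidggob.

wemulidggob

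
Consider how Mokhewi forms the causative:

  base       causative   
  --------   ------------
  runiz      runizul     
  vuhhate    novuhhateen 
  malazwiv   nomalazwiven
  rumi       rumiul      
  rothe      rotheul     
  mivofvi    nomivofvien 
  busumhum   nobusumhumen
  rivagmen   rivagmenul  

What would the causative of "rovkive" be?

"rovkive" begins with r-. The stems beginning with r- (rumi → rumiul, runiz → runizul, rothe → rotheul) add -ul.
So rovkive → rovkiveul.

rovkiveul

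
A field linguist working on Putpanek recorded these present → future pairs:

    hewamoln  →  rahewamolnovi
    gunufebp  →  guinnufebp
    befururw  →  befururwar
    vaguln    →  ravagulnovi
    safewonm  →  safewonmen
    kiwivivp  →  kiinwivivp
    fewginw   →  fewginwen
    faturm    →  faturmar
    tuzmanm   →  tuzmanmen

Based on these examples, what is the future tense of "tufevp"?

tuinfevp

faturm and tuzmanm both end in -m yet inflect differently (faturmar, tuzmanmen), so the final letter is not what conditions the rule; the second-to-last letter is.
"tufevp" has second-to-last letter 'v'. The one such stem in the data (kiwivivp → kiinwivivp) inserts -in- after the first vowel (as does gunufebp), so the same rule applies.
So tufevp → tuinfevp.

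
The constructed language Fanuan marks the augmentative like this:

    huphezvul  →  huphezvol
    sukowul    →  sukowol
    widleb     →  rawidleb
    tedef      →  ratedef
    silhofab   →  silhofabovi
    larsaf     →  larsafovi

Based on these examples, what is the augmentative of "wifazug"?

widleb and silhofab both end in -b yet inflect differently (rawidleb, silhofabovi), so the final letter is not what conditions the rule; the last vowel is.
"wifazug" has last vowel 'u'. The stems whose last vowel is 'u' (huphezvul → huphezvol, sukowul → sukowol) change the last vowel to 'o'.
The other patterns: stems whose last vowel is 'e' add the prefix ra-; stems whose last vowel is 'a' add -ovi.
So wifazug → wifazog.

wifazog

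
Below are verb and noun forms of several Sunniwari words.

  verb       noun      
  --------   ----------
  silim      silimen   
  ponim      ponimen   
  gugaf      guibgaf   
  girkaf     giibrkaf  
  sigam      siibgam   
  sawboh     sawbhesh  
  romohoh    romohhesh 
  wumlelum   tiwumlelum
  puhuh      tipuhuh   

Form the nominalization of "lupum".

"lupum" has last vowel 'u'. The stems whose last vowel is 'u' (wumlelum → tiwumlelum, puhuh → tipuhuh) add the prefix ti-.
So lupum → tilupum.

tilupum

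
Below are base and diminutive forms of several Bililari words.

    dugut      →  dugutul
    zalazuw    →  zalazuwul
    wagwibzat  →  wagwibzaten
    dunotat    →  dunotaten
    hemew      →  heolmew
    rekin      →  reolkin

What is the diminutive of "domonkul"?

domonkulul

"domonkul" has last vowel 'u'. The stems whose last vowel is 'u' (dugut → dugutul, zalazuw → zalazuwul) add -ul.
The other patterns: stems whose last vowel is 'a' add -en; stems whose last vowel is 'e' or 'i' insert -ol- after the first vowel.
So domonkul → domonkulul.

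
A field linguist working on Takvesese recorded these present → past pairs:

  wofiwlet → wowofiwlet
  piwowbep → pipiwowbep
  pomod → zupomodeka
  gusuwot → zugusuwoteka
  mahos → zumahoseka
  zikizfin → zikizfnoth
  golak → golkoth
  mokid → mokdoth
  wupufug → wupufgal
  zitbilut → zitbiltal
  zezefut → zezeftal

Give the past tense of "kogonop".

zukogonopeka

"kogonop" has last vowel 'o'. The stems whose last vowel is 'o' (pomod → zupomodeka, gusuwot → zugusuwoteka, mahos → zumahoseka) add zu- … -eka around the stem.
So kogonop → zukogonopeka.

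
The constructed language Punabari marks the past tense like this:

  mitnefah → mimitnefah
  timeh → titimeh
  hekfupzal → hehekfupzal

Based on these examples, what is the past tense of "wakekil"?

Every pair shown (mitnefah → mimitnefah, timeh → titimeh, hekfupzal → hehekfupzal) follows the same rule: repeat the first consonant+vowel as a prefix.
So wakekil → wawakekil.

wawakekil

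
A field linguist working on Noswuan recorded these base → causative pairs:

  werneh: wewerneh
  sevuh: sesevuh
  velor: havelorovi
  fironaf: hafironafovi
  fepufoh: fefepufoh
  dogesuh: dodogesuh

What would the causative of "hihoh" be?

hihihoh

fepufoh and velor both have last vowel 'o' yet inflect differently (fefepufoh, havelorovi), so the last vowel is not what conditions the rule; the final letter is.
"hihoh" ends in -h. The stems ending in -h (dogesuh → dodogesuh, fepufoh → fefepufoh, sevuh → sesevuh) repeat the first consonant+vowel as a prefix.
The other pattern: stems ending in -f or -r add ha- … -ovi around the stem.
So hihoh → hihihoh.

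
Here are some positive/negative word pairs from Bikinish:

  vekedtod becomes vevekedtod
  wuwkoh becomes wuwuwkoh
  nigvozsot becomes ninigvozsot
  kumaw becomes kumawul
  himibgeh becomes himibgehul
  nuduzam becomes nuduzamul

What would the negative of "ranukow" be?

raranukow

wuwkoh and himibgeh both end in -h yet inflect differently (wuwuwkoh, himibgehul), so the final letter is not what conditions the rule; the last vowel is.
"ranukow" has last vowel 'o'. The stems whose last vowel is 'o' (vekedtod → vevekedtod, wuwkoh → wuwuwkoh, nigvozsot → ninigvozsot) repeat the first consonant+vowel as a prefix.
So ranukow → raranukow.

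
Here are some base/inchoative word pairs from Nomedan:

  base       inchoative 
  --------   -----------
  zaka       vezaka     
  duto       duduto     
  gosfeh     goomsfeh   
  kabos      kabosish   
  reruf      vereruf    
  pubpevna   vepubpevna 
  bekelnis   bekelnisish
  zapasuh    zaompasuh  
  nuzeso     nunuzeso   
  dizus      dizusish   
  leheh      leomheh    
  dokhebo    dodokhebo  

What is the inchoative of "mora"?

zapasuh and dizus both have last vowel 'u' yet inflect differently (zaompasuh, dizusish), so the last vowel is not what conditions the rule; the final letter is.
"mora" ends in -a. The stems ending in -a (zaka → vezaka, pubpevna → vepubpevna) add the prefix ve-.
So mora → vemora.

vemora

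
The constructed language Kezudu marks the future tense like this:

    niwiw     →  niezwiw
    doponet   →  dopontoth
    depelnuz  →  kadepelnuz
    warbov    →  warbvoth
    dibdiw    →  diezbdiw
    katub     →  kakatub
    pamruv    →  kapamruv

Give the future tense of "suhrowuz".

kasuhrowuz

pamruv and warbov both end in -v yet inflect differently (kapamruv, warbvoth), so the final letter is not what conditions the rule; the last vowel is.
"suhrowuz" has last vowel 'u'. The stems whose last vowel is 'u' (katub → kakatub, pamruv → kapamruv, depelnuz → kadepelnuz) add the prefix ka-.
The other patterns: stems whose last vowel is 'i' insert -ez- after the first vowel; stems whose last vowel is 'e' or 'o' delete the last vowel and add -oth.
So suhrowuz → kasuhrowuz.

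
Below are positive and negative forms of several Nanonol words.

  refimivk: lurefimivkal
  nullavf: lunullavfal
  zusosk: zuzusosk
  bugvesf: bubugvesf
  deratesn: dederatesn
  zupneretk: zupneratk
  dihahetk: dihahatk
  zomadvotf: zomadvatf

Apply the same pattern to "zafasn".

zazafasn

refimivk and zusosk both end in -k yet inflect differently (lurefimivkal, zuzusosk), so the final letter is not what conditions the rule; the second-to-last letter is.
"zafasn" has second-to-last letter 's'. The stems whose second-to-last letter is 's' (zusosk → zuzusosk, bugvesf → bubugvesf, deratesn → dederatesn) repeat the first consonant+vowel as a prefix.
The other patterns: stems whose second-to-last letter is 'v' add lu- … -al around the stem; stems whose second-to-last letter is 't' change the last vowel to 'a'.
So zafasn → zazafasn.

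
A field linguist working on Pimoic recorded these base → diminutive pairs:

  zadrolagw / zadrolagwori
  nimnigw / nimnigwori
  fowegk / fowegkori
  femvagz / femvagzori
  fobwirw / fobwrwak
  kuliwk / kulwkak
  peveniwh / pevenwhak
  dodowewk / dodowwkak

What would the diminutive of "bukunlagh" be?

"bukunlagh" has second-to-last letter 'g'. The stems whose second-to-last letter is 'g' (zadrolagw → zadrolagwori, nimnigw → nimnigwori, fowegk → fowegkori) add -ori.
The other pattern: stems whose second-to-last letter is 'r' or 'w' delete the last vowel and add -ak.
So bukunlagh → bukunlaghori.

bukunlaghori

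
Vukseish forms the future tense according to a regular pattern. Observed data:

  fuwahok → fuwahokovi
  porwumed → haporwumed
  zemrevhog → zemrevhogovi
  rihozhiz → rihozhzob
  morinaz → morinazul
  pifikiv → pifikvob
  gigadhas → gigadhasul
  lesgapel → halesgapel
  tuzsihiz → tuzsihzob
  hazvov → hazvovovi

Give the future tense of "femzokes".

"femzokes" has last vowel 'e'. The stems whose last vowel is 'e' (porwumed → haporwumed, lesgapel → halesgapel) add the prefix ha-.
So femzokes → hafemzokes.

hafemzokes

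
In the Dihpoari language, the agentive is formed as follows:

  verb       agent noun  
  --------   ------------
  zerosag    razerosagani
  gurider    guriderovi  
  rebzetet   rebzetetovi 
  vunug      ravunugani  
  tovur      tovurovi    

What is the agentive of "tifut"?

vunug and tovur both have last vowel 'u' yet inflect differently (ravunugani, tovurovi), so the last vowel is not what conditions the rule; the final letter is.
"tifut" ends in -t. The one such stem in the data (rebzetet → rebzetetovi) adds -ovi, so the same rule applies.
The other pattern: stems ending in -g add ra- … -ani around the stem.
So tifut → tifutovi.

tifutovi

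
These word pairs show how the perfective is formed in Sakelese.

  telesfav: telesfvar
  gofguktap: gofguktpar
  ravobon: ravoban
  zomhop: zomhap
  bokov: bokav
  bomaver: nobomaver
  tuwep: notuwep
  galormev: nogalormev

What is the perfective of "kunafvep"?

nokunafvep

gofguktap and zomhop both end in -p yet inflect differently (gofguktpar, zomhap), so the final letter is not what conditions the rule; the last vowel is.
"kunafvep" has last vowel 'e'. The stems whose last vowel is 'e' (bomaver → nobomaver, tuwep → notuwep, galormev → nogalormev) add the prefix no-.
The other patterns: stems whose last vowel is 'a' delete the last vowel and add -ar; stems whose last vowel is 'o' change the last vowel to 'a'.
So kunafvep → nokunafvep.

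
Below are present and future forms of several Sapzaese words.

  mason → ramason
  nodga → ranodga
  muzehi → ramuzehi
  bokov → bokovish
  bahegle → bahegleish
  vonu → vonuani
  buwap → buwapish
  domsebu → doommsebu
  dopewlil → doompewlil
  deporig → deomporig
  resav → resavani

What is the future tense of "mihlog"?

ramihlog

"mihlog" begins with m-. The stems beginning with m- (mason → ramason, muzehi → ramuzehi) add the prefix ra-.
The other patterns: stems beginning with b- add -ish; stems beginning with d- insert -om- after the first vowel; stems beginning with r- or v- add -ani.
So mihlog → ramihlog.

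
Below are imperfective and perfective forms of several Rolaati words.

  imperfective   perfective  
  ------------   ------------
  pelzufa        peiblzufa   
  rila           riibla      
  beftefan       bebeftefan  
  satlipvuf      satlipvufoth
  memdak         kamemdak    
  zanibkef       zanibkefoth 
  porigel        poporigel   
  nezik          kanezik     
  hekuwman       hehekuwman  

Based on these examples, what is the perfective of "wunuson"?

"wunuson" ends in -n. The stems ending in -n (beftefan → bebeftefan, hekuwman → hehekuwman) repeat the first consonant+vowel as a prefix.
So wunuson → wuwunuson.

wuwunuson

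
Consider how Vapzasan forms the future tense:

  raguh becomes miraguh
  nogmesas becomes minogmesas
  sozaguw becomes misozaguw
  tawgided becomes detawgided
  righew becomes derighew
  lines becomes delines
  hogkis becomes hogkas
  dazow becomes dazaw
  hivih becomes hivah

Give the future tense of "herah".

miherah

sozaguw and righew both end in -w yet inflect differently (misozaguw, derighew), so the final letter is not what conditions the rule; the last vowel is.
"herah" has last vowel 'a'. The one such stem in the data (nogmesas → minogmesas) adds the prefix mi-, so the same rule applies.
The other patterns: stems whose last vowel is 'e' add the prefix de-; stems whose last vowel is 'i' or 'o' change the last vowel to 'a'.
So herah → miherah.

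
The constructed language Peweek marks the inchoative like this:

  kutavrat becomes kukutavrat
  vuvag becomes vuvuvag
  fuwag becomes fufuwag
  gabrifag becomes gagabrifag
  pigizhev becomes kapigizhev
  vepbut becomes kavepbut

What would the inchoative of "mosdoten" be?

kamosdoten

kutavrat and vepbut both end in -t yet inflect differently (kukutavrat, kavepbut), so the final letter is not what conditions the rule; the last vowel is.
"mosdoten" has last vowel 'e'. The one such stem in the data (pigizhev → kapigizhev) adds the prefix ka-, so the same rule applies.
So mosdoten → kamosdoten.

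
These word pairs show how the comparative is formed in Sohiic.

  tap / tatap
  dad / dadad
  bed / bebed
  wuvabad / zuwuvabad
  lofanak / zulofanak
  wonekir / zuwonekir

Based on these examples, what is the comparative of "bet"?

dad and wuvabad both end in -d yet inflect differently (dadad, zuwuvabad), so the final letter is not what conditions the rule; the number of vowels is.
"bet" has 1 vowel. The stems with 1 vowel (tap → tatap, dad → dadad, bed → bebed) repeat the first consonant+vowel as a prefix.
So bet → bebet.

bebet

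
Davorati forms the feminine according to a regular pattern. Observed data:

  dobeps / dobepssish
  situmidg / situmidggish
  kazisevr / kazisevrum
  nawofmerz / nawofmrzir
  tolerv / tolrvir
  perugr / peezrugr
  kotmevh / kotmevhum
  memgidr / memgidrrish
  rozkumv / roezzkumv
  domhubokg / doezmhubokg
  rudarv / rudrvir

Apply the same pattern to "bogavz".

bogavzum

memgidr and kazisevr both end in -r yet inflect differently (memgidrrish, kazisevrum), so the final letter is not what conditions the rule; the second-to-last letter is.
"bogavz" has second-to-last letter 'v'. The stems whose second-to-last letter is 'v' (kazisevr → kazisevrum, kotmevh → kotmevhum) add -um.
The other patterns: stems whose second-to-last letter is 'd' or 'p' double the final consonant and add -ish; stems whose second-to-last letter is 'r' delete the last vowel and add -ir; stems whose second-to-last letter is 'g', 'k' or 'm' insert -ez- after the first vowel.
So bogavz → bogavzum.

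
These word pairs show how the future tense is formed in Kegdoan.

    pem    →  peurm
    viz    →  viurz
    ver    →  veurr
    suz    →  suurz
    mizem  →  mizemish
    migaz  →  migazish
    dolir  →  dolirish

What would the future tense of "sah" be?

saurh

pem and mizem both end in -m yet inflect differently (peurm, mizemish), so the final letter is not what conditions the rule; the number of vowels is.
"sah" has 1 vowel. The stems with 1 vowel (pem → peurm, viz → viurz, ver → veurr) insert -ur- after the first vowel.
The other pattern: stems with 2 vowels add -ish.
So sah → saurh.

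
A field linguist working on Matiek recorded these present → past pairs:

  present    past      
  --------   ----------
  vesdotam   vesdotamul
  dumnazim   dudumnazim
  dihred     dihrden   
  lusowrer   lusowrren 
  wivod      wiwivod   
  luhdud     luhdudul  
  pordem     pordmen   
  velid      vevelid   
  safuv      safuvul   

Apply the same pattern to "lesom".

dihred and velid both end in -d yet inflect differently (dihrden, vevelid), so the final letter is not what conditions the rule; the last vowel is.
"lesom" has last vowel 'o'. The one such stem in the data (wivod → wiwivod) repeats the first consonant+vowel as a prefix (as do velid, dumnazim), so the same rule applies.
So lesom → lelesom.

lelesom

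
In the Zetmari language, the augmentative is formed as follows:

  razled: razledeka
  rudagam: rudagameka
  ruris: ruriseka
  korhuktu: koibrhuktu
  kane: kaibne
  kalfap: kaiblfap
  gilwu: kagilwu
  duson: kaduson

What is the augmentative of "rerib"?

reribeka

"rerib" begins with r-. The stems beginning with r- (razled → razledeka, rudagam → rudagameka, ruris → ruriseka) add -eka.
The other patterns: stems beginning with k- insert -ib- after the first vowel; stems beginning with d- or g- add the prefix ka-.
So rerib → reribeka.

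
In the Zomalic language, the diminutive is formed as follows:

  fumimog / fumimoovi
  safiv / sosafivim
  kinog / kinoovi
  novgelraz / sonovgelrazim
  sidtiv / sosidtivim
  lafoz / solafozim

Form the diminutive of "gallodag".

gallodaovi

kinog and lafoz both have last vowel 'o' yet inflect differently (kinoovi, solafozim), so the last vowel is not what conditions the rule; the final letter is.
"gallodag" ends in -g. The stems ending in -g (kinog → kinoovi, fumimog → fumimoovi) drop the final letter and add -ovi.
So gallodag → gallodaovi.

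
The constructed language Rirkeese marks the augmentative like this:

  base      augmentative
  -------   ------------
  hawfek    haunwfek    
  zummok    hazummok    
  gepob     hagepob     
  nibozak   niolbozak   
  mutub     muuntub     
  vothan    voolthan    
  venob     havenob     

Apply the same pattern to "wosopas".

woolsopas

nibozak and zummok both end in -k yet inflect differently (niolbozak, hazummok), so the final letter is not what conditions the rule; the last vowel is.
"wosopas" has last vowel 'a'. The stems whose last vowel is 'a' (nibozak → niolbozak, vothan → voolthan) insert -ol- after the first vowel.
The other patterns: stems whose last vowel is 'o' add the prefix ha-; stems whose last vowel is 'e' or 'u' insert -un- after the first vowel.
So wosopas → woolsopas.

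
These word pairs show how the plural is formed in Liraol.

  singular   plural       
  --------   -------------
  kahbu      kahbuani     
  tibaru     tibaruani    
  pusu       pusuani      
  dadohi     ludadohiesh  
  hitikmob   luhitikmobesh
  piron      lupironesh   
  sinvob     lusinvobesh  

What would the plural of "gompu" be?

gompuani

pusu and piron both begin with p- yet inflect differently (pusuani, lupironesh), so the first letter is not what conditions the rule; the final letter is.
"gompu" ends in -u. The stems ending in -u (kahbu → kahbuani, tibaru → tibaruani, pusu → pusuani) add -ani.
The other pattern: stems ending in -b, -i or -n add lu- … -esh around the stem.
So gompu → gompuani.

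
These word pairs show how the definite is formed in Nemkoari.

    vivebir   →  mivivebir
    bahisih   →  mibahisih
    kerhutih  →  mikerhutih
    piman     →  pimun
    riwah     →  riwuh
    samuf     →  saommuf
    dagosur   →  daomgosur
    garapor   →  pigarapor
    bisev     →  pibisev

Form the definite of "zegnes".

bahisih and riwah both end in -h yet inflect differently (mibahisih, riwuh), so the final letter is not what conditions the rule; the last vowel is.
"zegnes" has last vowel 'e'. The one such stem in the data (bisev → pibisev) adds the prefix pi-, so the same rule applies.
The other patterns: stems whose last vowel is 'i' add the prefix mi-; stems whose last vowel is 'a' change the last vowel to 'u'; stems whose last vowel is 'u' insert -om- after the first vowel.
So zegnes → pizegnes.

pizegnes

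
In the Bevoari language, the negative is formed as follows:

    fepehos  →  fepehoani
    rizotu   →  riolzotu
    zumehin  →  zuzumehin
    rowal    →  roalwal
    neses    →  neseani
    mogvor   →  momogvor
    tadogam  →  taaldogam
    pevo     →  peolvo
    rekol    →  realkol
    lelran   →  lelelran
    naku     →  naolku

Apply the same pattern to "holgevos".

holgevoani

mogvor and pevo both have last vowel 'o' yet inflect differently (momogvor, peolvo), so the last vowel is not what conditions the rule; the final letter is.
"holgevos" ends in -s. The stems ending in -s (neses → neseani, fepehos → fepehoani) drop the final letter and add -ani.
So holgevos → holgevoani.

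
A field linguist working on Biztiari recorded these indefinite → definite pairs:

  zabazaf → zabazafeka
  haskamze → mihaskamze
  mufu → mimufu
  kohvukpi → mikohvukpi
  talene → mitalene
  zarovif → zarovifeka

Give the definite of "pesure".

mipesure

zarovif and kohvukpi both have last vowel 'i' yet inflect differently (zarovifeka, mikohvukpi), so the last vowel is not what conditions the rule; whether the stem ends in a vowel or a consonant is.
"pesure" ends in a vowel. The stems ending in a vowel (mufu → mimufu, kohvukpi → mikohvukpi, talene → mitalene) add the prefix mi-.
The other pattern: stems ending in a consonant add -eka.
So pesure → mipesure.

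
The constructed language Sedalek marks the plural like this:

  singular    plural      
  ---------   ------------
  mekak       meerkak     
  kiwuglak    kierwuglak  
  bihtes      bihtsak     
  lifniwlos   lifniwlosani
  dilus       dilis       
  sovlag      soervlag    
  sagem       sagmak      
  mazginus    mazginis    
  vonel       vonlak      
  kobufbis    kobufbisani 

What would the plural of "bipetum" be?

bipetim

bihtes and dilus both end in -s yet inflect differently (bihtsak, dilis), so the final letter is not what conditions the rule; the last vowel is.
"bipetum" has last vowel 'u'. The stems whose last vowel is 'u' (dilus → dilis, mazginus → mazginis) change the last vowel to 'i'.
So bipetum → bipetim.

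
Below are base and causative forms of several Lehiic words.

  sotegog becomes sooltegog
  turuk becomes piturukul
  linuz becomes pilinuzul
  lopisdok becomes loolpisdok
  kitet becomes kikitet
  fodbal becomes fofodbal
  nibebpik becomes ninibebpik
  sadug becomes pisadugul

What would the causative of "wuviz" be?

wuwuviz

lopisdok and turuk both end in -k yet inflect differently (loolpisdok, piturukul), so the final letter is not what conditions the rule; the last vowel is.
"wuviz" has last vowel 'i'. The one such stem in the data (nibebpik → ninibebpik) repeats the first consonant+vowel as a prefix (as do kitet, fodbal), so the same rule applies.
The other patterns: stems whose last vowel is 'o' insert -ol- after the first vowel; stems whose last vowel is 'u' add pi- … -ul around the stem.
So wuviz → wuwuviz.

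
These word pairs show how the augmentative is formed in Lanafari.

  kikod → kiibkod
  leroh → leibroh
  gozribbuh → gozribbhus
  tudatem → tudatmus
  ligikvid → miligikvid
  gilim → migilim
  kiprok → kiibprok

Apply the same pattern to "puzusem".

kikod and ligikvid both end in -d yet inflect differently (kiibkod, miligikvid), so the final letter is not what conditions the rule; the last vowel is.
"puzusem" has last vowel 'e'. The one such stem in the data (tudatem → tudatmus) deletes the last vowel and adds -us (as does gozribbuh), so the same rule applies.
The other patterns: stems whose last vowel is 'o' insert -ib- after the first vowel; stems whose last vowel is 'i' add the prefix mi-.
So puzusem → puzusmus.

puzusmus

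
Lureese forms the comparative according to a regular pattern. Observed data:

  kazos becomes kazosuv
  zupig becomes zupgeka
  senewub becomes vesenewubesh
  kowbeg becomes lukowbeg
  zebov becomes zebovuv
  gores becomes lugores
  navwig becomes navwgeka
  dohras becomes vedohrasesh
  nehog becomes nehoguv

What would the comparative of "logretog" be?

logretoguv

kowbeg and navwig both end in -g yet inflect differently (lukowbeg, navwgeka), so the final letter is not what conditions the rule; the last vowel is.
"logretog" has last vowel 'o'. The stems whose last vowel is 'o' (zebov → zebovuv, nehog → nehoguv, kazos → kazosuv) add -uv.
So logretog → logretoguv.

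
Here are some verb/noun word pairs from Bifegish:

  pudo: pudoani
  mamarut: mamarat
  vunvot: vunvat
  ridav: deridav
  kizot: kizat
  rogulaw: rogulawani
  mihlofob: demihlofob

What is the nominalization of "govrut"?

pudo and vunvot both have last vowel 'o' yet inflect differently (pudoani, vunvat), so the last vowel is not what conditions the rule; the final letter is.
"govrut" ends in -t. The stems ending in -t (vunvot → vunvat, kizot → kizat, mamarut → mamarat) change the last vowel to 'a'.
So govrut → govrat.

govrat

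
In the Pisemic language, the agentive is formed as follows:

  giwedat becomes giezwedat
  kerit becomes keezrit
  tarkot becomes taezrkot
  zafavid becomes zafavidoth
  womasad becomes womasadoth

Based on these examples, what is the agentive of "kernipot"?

keezrnipot

kerit and zafavid both have last vowel 'i' yet inflect differently (keezrit, zafavidoth), so the last vowel is not what conditions the rule; the final letter is.
"kernipot" ends in -t. The stems ending in -t (giwedat → giezwedat, kerit → keezrit, tarkot → taezrkot) insert -ez- after the first vowel.
The other pattern: stems ending in -d add -oth.
So kernipot → keezrnipot.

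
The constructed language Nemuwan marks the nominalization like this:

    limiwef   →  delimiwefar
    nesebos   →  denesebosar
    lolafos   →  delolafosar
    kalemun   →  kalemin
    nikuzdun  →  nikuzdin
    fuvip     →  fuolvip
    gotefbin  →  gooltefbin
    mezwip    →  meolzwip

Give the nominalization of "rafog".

derafogar

kalemun and gotefbin both end in -n yet inflect differently (kalemin, gooltefbin), so the final letter is not what conditions the rule; the last vowel is.
"rafog" has last vowel 'o'. The stems whose last vowel is 'o' (nesebos → denesebosar, lolafos → delolafosar) add de- … -ar around the stem.
The other patterns: stems whose last vowel is 'u' change the last vowel to 'i'; stems whose last vowel is 'i' insert -ol- after the first vowel.
So rafog → derafogar.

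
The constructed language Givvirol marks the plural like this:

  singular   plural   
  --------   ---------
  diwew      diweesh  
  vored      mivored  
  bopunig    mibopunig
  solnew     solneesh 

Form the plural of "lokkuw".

"lokkuw" ends in -w. The stems ending in -w (diwew → diweesh, solnew → solneesh) drop the final letter and add -esh.
So lokkuw → lokkuesh.

lokkuesh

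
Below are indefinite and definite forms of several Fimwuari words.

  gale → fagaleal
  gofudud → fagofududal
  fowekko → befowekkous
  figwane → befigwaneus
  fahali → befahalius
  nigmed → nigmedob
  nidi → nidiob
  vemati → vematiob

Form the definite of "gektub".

fagektubal

gale and figwane both end in -e yet inflect differently (fagaleal, befigwaneus), so the final letter is not what conditions the rule; the first letter is.
"gektub" begins with g-. The stems beginning with g- (gale → fagaleal, gofudud → fagofududal) add fa- … -al around the stem.
So gektub → fagektubal.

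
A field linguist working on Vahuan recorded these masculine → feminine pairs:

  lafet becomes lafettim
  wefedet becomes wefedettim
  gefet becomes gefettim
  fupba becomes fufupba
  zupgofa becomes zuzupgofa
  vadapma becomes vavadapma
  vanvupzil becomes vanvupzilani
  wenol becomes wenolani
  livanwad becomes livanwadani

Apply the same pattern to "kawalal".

fupba and livanwad both have last vowel 'a' yet inflect differently (fufupba, livanwadani), so the last vowel is not what conditions the rule; the final letter is.
"kawalal" ends in -l. The stems ending in -l (vanvupzil → vanvupzilani, wenol → wenolani) add -ani.
So kawalal → kawalalani.

kawalalani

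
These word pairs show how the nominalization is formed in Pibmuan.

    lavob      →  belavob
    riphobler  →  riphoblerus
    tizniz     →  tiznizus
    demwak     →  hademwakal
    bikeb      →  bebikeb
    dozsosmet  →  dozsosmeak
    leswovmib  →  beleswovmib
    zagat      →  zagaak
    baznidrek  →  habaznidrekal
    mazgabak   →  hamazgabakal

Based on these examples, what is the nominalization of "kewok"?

"kewok" ends in -k. The stems ending in -k (demwak → hademwakal, baznidrek → habaznidrekal, mazgabak → hamazgabakal) add ha- … -al around the stem.
The other patterns: stems ending in -b add the prefix be-; stems ending in -t drop the final letter and add -ak; stems ending in -r or -z add -us.
So kewok → hakewokal.

hakewokal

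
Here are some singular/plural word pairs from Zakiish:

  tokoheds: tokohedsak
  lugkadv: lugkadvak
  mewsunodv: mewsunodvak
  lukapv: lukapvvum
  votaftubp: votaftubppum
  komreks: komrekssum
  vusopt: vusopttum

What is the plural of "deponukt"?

deponukttum

lugkadv and lukapv both end in -v yet inflect differently (lugkadvak, lukapvvum), so the final letter is not what conditions the rule; the second-to-last letter is.
"deponukt" has second-to-last letter 'k'. The one such stem in the data (komreks → komrekssum) doubles the final consonant and adds -um (as do lukapv, votaftubp), so the same rule applies.
The other pattern: stems whose second-to-last letter is 'd' add -ak.
So deponukt → deponukttum.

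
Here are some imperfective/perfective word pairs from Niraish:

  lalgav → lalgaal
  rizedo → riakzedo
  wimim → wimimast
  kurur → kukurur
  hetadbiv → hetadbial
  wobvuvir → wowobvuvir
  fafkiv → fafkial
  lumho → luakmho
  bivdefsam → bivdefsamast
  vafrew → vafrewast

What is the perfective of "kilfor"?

kikilfor

wobvuvir and hetadbiv both have last vowel 'i' yet inflect differently (wowobvuvir, hetadbial), so the last vowel is not what conditions the rule; the final letter is.
"kilfor" ends in -r. The stems ending in -r (kurur → kukurur, wobvuvir → wowobvuvir) repeat the first consonant+vowel as a prefix.
So kilfor → kikilfor.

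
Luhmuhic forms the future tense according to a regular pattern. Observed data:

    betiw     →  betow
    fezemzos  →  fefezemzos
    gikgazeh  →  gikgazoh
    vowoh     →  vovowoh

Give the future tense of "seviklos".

seseviklos

vowoh and gikgazeh both end in -h yet inflect differently (vovowoh, gikgazoh), so the final letter is not what conditions the rule; the last vowel is.
"seviklos" has last vowel 'o'. The stems whose last vowel is 'o' (fezemzos → fefezemzos, vowoh → vovowoh) repeat the first consonant+vowel as a prefix.
So seviklos → seseviklos.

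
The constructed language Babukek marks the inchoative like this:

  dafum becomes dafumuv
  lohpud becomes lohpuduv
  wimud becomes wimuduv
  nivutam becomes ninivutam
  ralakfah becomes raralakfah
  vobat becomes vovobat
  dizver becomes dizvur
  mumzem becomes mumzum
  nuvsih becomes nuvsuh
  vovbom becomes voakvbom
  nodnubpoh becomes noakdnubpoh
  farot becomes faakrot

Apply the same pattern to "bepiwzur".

bepiwzuruv

dafum and nivutam both end in -m yet inflect differently (dafumuv, ninivutam), so the final letter is not what conditions the rule; the last vowel is.
"bepiwzur" has last vowel 'u'. The stems whose last vowel is 'u' (dafum → dafumuv, lohpud → lohpuduv, wimud → wimuduv) add -uv.
The other patterns: stems whose last vowel is 'a' repeat the first consonant+vowel as a prefix; stems whose last vowel is 'e' or 'i' change the last vowel to 'u'; stems whose last vowel is 'o' insert -ak- after the first vowel.
So bepiwzur → bepiwzuruv.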